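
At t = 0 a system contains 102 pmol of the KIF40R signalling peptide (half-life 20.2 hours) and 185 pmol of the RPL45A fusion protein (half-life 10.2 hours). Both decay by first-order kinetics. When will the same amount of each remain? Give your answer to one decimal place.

Set 102·(1/2)^(t/20.2) = 185·(1/2)^(t/10.2).
Taking log₂: log₂(102/185) = t·(1/20.2 − 1/10.2).
log₂(0.55135) = -0.85896; 1/20.2 − 1/10.2 = -0.048534.
t = -0.85896 / -0.048534 ≈ 17.698 hours.

17.7 hours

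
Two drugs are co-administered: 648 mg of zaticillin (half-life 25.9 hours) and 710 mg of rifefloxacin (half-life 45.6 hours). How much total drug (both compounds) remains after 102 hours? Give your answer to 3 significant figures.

193 mg

zaticillin: 648 × (1/2)^(102/25.9) = 648 × (1/2)^3.9382 ≈ 42.272 mg.
rifefloxacin: 710 × (1/2)^(102/45.6) = 710 × (1/2)^2.2368 ≈ 150.63 mg.
Total = 42.272 + 150.63 ≈ 192.9 mg.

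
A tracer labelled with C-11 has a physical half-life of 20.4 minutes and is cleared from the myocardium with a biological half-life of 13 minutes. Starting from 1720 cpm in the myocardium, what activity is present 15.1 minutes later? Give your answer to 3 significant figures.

460 cpm

1/t_eff = 1/t_phys + 1/t_biol = 1/20.4 + 1/13 = 0.12594 per minute.
t_eff = 20.4 × 13 / (20.4 + 13) ≈ 7.9401 minutes.
Remaining = 1720 × (1/2)^(15.1/7.9401) = 1720 × (1/2)^1.9017 ≈ 460.31 cpm.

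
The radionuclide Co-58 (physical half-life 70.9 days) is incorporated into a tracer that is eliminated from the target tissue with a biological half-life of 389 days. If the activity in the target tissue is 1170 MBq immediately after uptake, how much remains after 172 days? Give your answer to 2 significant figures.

160 MBq

1/t_eff = 1/t_phys + 1/t_biol = 1/70.9 + 1/389 = 0.016675 per day.
t_eff = 70.9 × 389 / (70.9 + 389) ≈ 59.97 days.
Remaining = 1170 × (1/2)^(172/59.97) = 1170 × (1/2)^2.8681 ≈ 160.25 MBq.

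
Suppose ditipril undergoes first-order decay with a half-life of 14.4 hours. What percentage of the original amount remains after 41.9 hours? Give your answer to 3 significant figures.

13.3%

n = 41.9/14.4 ≈ 2.9097 half-lives.
Fraction remaining = (1/2)^2.9097 ≈ 0.13307, i.e. 13.307%.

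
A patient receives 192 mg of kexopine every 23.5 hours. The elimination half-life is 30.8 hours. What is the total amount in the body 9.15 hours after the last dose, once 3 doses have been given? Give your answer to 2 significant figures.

300 mg

The 3 doses were given 56.15, 32.65, 9.15 hours ago.
Total = 192·(1/2)^(56.15/30.8) + 192·(1/2)^(32.65/30.8) + 192·(1/2)^(9.15/30.8)
      = 54.264 + 92.085 + 156.27 ≈ 302.62 mg.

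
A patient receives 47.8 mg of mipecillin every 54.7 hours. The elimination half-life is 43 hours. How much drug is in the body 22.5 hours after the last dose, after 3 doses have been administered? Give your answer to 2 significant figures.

The 3 doses were given 131.9, 77.2, 22.5 hours ago.
Total = 47.8·(1/2)^(131.9/43) + 47.8·(1/2)^(77.2/43) + 47.8·(1/2)^(22.5/43)
      = 5.7021 + 13.771 + 33.259 ≈ 52.733 mg.

53 mg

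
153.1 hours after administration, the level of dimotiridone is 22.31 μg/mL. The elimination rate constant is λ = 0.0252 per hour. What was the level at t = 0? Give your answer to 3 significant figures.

t½ = ln 2 / λ = 0.69315 / 0.0252 ≈ 27.506 hours.
Number of half-lives elapsed: n = 153.1/27.506 ≈ 5.5661.
A₀ = A × 2^n = 22.31 × 2^5.5661 = 22.31 × 47.376 ≈ 1057 μg/mL.

1060 μg/mL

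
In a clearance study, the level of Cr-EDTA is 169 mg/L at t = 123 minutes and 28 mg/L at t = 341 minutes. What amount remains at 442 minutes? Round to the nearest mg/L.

12 mg/L

Over Δt = 341 − 123 = 218 minutes, the level fell by a factor of 169/28 ≈ 6.0357.
n = log₂(6.0357) ≈ 2.5935 half-lives, so t½ = 218/2.5935 ≈ 84.056 minutes.
From t = 341 to t = 442: 28 × (1/2)^((442−341)/84.056) ≈ 12.174 mg/L.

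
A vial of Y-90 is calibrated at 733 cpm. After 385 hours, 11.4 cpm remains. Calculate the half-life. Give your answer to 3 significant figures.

64.1 hours

A/A₀ = 11.4/733 ≈ 0.015553.
n = log₂(64.298) ≈ 6.0067 half-lives elapsed in 385 hours.
t½ = 385/6.0067 ≈ 64.095 hours.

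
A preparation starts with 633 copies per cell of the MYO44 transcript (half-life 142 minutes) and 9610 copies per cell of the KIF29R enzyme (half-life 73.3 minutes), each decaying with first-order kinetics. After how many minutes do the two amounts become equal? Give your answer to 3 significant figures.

595 minutes

Set 633·(1/2)^(t/142) = 9610·(1/2)^(t/73.3).
Taking log₂: log₂(633/9610) = t·(1/142 − 1/73.3).
log₂(0.065869) = -3.9243; 1/142 − 1/73.3 = -0.0066003.
t = -3.9243 / -0.0066003 ≈ 594.56 minutes.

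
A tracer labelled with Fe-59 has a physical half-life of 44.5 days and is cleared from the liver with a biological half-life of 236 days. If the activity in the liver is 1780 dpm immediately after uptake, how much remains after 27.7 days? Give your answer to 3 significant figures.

1070 dpm

1/t_eff = 1/t_phys + 1/t_biol = 1/44.5 + 1/236 = 0.026709 per day.
t_eff = 44.5 × 236 / (44.5 + 236) ≈ 37.44 days.
Remaining = 1780 × (1/2)^(27.7/37.44) = 1780 × (1/2)^0.73984 ≈ 1065.9 dpm.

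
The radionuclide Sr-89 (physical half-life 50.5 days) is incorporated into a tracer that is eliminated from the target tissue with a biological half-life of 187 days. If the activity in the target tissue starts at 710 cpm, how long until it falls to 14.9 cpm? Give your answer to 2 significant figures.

1/t_eff = 1/t_phys + 1/t_biol = 1/50.5 + 1/187 = 0.02515 per day.
t_eff = 50.5 × 187 / (50.5 + 187) ≈ 39.762 days.
n = log₂(710/14.9) ≈ 5.5744; t = 5.5744 × 39.762 ≈ 221.65 days.

220 days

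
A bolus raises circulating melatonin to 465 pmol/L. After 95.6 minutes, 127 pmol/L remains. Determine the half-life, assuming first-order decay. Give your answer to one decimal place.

51.1 minutes

A/A₀ = 127/465 ≈ 0.27312.
n = log₂(3.6614) ≈ 1.8724 half-lives elapsed in 95.6 minutes.
t½ = 95.6/1.8724 ≈ 51.057 minutes.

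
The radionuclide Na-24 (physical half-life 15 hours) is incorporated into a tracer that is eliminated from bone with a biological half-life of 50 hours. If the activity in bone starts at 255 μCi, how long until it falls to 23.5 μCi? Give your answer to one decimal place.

1/t_eff = 1/t_phys + 1/t_biol = 1/15 + 1/50 = 0.086667 per hour.
t_eff = 15 × 50 / (15 + 50) ≈ 11.538 hours.
n = log₂(255/23.5) ≈ 3.4398; t = 3.4398 × 11.538 ≈ 39.69 hours.

39.7 hours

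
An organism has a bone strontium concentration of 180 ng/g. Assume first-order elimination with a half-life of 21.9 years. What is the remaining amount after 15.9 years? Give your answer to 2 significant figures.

110 ng/g

Number of half-lives: n = 15.9/21.9 ≈ 0.72603.
Remaining = 180 × (1/2)^0.72603 = 180 × 0.60457 ≈ 108.82 ng/g.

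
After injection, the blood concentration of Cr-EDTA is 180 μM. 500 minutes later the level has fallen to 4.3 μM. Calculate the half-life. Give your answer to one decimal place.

92.8 minutes

A/A₀ = 4.3/180 ≈ 0.023889.
n = log₂(41.86) ≈ 5.3875 half-lives elapsed in 500 minutes.
t½ = 500/5.3875 ≈ 92.807 minutes.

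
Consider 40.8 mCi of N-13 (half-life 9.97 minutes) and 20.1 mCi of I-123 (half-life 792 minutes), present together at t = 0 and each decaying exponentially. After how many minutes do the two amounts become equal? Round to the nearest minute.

Set 40.8·(1/2)^(t/9.97) = 20.1·(1/2)^(t/792).
Taking log₂: log₂(40.8/20.1) = t·(1/9.97 − 1/792).
log₂(2.0299) = 1.0214; 1/9.97 − 1/792 = 0.099038.
t = 1.0214 / 0.099038 ≈ 10.313 minutes.

10 minutes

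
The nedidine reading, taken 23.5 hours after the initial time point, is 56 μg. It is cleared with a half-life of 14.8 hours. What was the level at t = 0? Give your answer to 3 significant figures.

Number of half-lives elapsed: n = 23.5/14.8 ≈ 1.5878.
A₀ = A × 2^n = 56 × 2^1.5878 = 56 × 3.006 ≈ 168.34 μg.

168 μg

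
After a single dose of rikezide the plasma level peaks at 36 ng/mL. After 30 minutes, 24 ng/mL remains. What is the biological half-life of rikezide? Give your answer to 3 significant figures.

51.3 minutes

A/A₀ = 24/36 ≈ 0.66667.
n = log₂(1.5) ≈ 0.58496 half-lives elapsed in 30 minutes.
t½ = 30/0.58496 ≈ 51.285 minutes.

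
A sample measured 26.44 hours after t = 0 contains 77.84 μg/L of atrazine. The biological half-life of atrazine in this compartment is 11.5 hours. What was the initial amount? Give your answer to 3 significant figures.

383 μg/L

Number of half-lives elapsed: n = 26.44/11.5 ≈ 2.2991.
A₀ = A × 2^n = 77.84 × 2^2.2991 = 77.84 × 4.9216 ≈ 383.1 μg/L.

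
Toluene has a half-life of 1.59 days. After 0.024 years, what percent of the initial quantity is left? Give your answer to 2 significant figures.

2.2%

0.024 years = 8.76 days.
n = 8.76/1.59 ≈ 5.5094 half-lives.
Fraction remaining = (1/2)^5.5094 ≈ 0.021953, i.e. 2.1953%.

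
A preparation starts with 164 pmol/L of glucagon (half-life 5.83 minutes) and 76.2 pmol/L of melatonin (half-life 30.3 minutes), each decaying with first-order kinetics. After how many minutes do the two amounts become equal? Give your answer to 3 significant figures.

Set 164·(1/2)^(t/5.83) = 76.2·(1/2)^(t/30.3).
Taking log₂: log₂(164/76.2) = t·(1/5.83 − 1/30.3).
log₂(2.1522) = 1.1058; 1/5.83 − 1/30.3 = 0.13852.
t = 1.1058 / 0.13852 ≈ 7.983 minutes.

7.98 minutes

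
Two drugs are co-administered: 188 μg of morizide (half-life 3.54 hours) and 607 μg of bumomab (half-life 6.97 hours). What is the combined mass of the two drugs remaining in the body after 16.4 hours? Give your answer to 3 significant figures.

126 μg

morizide: 188 × (1/2)^(16.4/3.54) = 188 × (1/2)^4.6328 ≈ 7.578 μg.
bumomab: 607 × (1/2)^(16.4/6.97) = 607 × (1/2)^2.3529 ≈ 118.82 μg.
Total = 7.578 + 118.82 ≈ 126.4 μg.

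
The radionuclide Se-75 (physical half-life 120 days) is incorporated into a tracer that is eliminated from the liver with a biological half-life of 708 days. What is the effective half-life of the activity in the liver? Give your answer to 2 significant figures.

100 days

1/t_eff = 1/t_phys + 1/t_biol = 1/120 + 1/708 = 0.0097458 per day.
t_eff = 120 × 708 / (120 + 708) ≈ 102.61 days.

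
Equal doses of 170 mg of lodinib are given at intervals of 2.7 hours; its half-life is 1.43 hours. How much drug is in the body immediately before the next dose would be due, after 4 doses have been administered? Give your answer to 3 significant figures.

The 4 doses were given 10.8, 8.1, 5.4, 2.7 hours ago.
Total = 170·(1/2)^(10.8/1.43) + 170·(1/2)^(8.1/1.43) + 170·(1/2)^(5.4/1.43) + 170·(1/2)^(2.7/1.43)
      = 0.9056 + 3.3521 + 12.408 + 45.927 ≈ 62.593 mg.

62.6 mg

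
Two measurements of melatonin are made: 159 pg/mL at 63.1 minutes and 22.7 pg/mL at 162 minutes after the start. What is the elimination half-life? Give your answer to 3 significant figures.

Over Δt = 162 − 63.1 = 98.9 minutes, the level fell by a factor of 159/22.7 ≈ 7.0044.
n = log₂(7.0044) ≈ 2.8083 half-lives, so t½ = 98.9/2.8083 ≈ 35.218 minutes.

35.2 minutes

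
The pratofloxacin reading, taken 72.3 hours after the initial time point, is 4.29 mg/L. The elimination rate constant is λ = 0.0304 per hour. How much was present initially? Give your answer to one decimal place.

t½ = ln 2 / λ = 0.69315 / 0.0304 ≈ 22.801 hours.
Number of half-lives elapsed: n = 72.3/22.801 ≈ 3.1709.
A₀ = A × 2^n = 4.29 × 2^3.1709 = 4.29 × 9.0063 ≈ 38.637 mg/L.

38.6 mg/L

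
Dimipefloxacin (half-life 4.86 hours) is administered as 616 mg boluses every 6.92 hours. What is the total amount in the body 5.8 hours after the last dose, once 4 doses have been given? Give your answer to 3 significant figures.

421 mg

The 4 doses were given 26.56, 19.64, 12.72, 5.8 hours ago.
Total = 616·(1/2)^(26.56/4.86) + 616·(1/2)^(19.64/4.86) + 616·(1/2)^(12.72/4.86) + 616·(1/2)^(5.8/4.86)
      = 13.946 + 37.417 + 100.39 + 269.36 ≈ 421.11 mg.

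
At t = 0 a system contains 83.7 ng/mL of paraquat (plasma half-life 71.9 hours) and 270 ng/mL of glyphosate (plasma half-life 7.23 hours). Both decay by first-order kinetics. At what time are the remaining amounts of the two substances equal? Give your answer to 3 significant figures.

Set 83.7·(1/2)^(t/71.9) = 270·(1/2)^(t/7.23).
Taking log₂: log₂(83.7/270) = t·(1/71.9 − 1/7.23).
log₂(0.31) = -1.6897; 1/71.9 − 1/7.23 = -0.1244.
t = -1.6897 / -0.1244 ≈ 13.582 hours.

13.6 hours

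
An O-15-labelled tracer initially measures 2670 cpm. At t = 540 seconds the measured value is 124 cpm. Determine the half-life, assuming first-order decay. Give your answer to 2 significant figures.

A/A₀ = 124/2670 ≈ 0.046442.
n = log₂(21.532) ≈ 4.4284 half-lives elapsed in 540 seconds.
t½ = 540/4.4284 ≈ 121.94 seconds.

120 seconds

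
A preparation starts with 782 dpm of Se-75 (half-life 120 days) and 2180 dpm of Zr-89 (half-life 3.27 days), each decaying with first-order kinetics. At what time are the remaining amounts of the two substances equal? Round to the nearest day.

Set 782·(1/2)^(t/120) = 2180·(1/2)^(t/3.27).
Taking log₂: log₂(782/2180) = t·(1/120 − 1/3.27).
log₂(0.35872) = -1.4791; 1/120 − 1/3.27 = -0.29748.
t = -1.4791 / -0.29748 ≈ 4.9721 days.

5 days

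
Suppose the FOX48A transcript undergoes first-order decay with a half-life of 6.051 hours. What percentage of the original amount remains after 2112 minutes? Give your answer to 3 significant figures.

1.77%

2112 minutes = 35.2 hours.
n = 35.2/6.051 ≈ 5.8172 half-lives.
Fraction remaining = (1/2)^5.8172 ≈ 0.017735, i.e. 1.7735%.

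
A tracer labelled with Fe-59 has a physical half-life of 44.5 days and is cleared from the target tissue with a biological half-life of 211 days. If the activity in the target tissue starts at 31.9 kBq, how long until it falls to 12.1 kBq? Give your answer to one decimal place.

51.4 days

1/t_eff = 1/t_phys + 1/t_biol = 1/44.5 + 1/211 = 0.027211 per day.
t_eff = 44.5 × 211 / (44.5 + 211) ≈ 36.75 days.
n = log₂(31.9/12.1) ≈ 1.3985; t = 1.3985 × 36.75 ≈ 51.396 days.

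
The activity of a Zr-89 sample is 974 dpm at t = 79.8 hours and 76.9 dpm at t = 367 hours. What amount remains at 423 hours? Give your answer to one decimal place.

Over Δt = 367 − 79.8 = 287.2 hours, the level fell by a factor of 974/76.9 ≈ 12.666.
n = log₂(12.666) ≈ 3.6629 half-lives, so t½ = 287.2/3.6629 ≈ 78.409 hours.
From t = 367 to t = 423: 76.9 × (1/2)^((423−367)/78.409) ≈ 46.874 dpm.

46.9 dpm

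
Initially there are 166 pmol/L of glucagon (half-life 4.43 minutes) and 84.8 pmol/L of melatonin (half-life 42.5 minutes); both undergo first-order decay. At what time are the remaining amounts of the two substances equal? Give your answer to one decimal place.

Set 166·(1/2)^(t/4.43) = 84.8·(1/2)^(t/42.5).
Taking log₂: log₂(166/84.8) = t·(1/4.43 − 1/42.5).
log₂(1.9575) = 0.96905; 1/4.43 − 1/42.5 = 0.2022.
t = 0.96905 / 0.2022 ≈ 4.7924 minutes.

4.8 minutes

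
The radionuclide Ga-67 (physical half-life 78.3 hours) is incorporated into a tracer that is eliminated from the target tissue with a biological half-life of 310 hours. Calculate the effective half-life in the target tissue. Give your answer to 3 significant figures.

1/t_eff = 1/t_phys + 1/t_biol = 1/78.3 + 1/310 = 0.015997 per hour.
t_eff = 78.3 × 310 / (78.3 + 310) ≈ 62.511 hours.

62.5 hours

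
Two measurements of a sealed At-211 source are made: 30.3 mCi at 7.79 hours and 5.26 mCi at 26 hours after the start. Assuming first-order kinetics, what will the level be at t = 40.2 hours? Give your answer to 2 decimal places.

1.34 mCi

Over Δt = 26 − 7.79 = 18.21 hours, the level fell by a factor of 30.3/5.26 ≈ 5.7605.
n = log₂(5.7605) ≈ 2.5262 half-lives, so t½ = 18.21/2.5262 ≈ 7.2085 hours.
From t = 26 to t = 40.2: 5.26 × (1/2)^((40.2−26)/7.2085) ≈ 1.3427 mCi.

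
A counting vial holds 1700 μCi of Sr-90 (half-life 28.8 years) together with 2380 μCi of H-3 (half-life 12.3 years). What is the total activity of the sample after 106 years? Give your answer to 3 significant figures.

Sr-90: 1700 × (1/2)^(106/28.8) = 1700 × (1/2)^3.6806 ≈ 132.58 μCi.
H-3: 2380 × (1/2)^(106/12.3) = 2380 × (1/2)^8.6179 ≈ 6.0581 μCi.
Total = 132.58 + 6.0581 ≈ 138.64 μCi.

139 μCi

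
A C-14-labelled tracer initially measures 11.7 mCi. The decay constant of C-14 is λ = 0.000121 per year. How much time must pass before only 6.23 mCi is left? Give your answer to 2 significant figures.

5200 years

t½ = ln 2 / λ = 0.69315 / 0.000121 ≈ 5728.5 years.
Fraction remaining = 6.23/11.7 ≈ 0.53248.
n = log₂(11.7/6.23) = ln(1.878)/ln 2 ≈ 0.9092 half-lives.
t = n × t½ = 0.9092 × 5728.5 ≈ 5208.4 years.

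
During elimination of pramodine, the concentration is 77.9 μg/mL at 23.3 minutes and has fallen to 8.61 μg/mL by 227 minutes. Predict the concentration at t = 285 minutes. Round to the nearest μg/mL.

Over Δt = 227 − 23.3 = 203.7 minutes, the level fell by a factor of 77.9/8.61 ≈ 9.0476.
n = log₂(9.0476) ≈ 3.1775 half-lives, so t½ = 203.7/3.1775 ≈ 64.106 minutes.
From t = 227 to t = 285: 8.61 × (1/2)^((285−227)/64.106) ≈ 4.5988 μg/mL.

5 μg/mL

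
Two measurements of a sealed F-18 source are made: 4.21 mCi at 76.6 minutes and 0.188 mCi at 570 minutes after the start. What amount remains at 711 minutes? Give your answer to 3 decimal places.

0.077 mCi

Over Δt = 570 − 76.6 = 493.4 minutes, the level fell by a factor of 4.21/0.188 ≈ 22.394.
n = log₂(22.394) ≈ 4.485 half-lives, so t½ = 493.4/4.485 ≈ 110.01 minutes.
From t = 570 to t = 711: 0.188 × (1/2)^((711−570)/110.01) ≈ 0.077327 mCi.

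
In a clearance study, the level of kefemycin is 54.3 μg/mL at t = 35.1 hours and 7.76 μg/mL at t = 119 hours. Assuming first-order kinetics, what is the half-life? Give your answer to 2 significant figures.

Over Δt = 119 − 35.1 = 83.9 hours, the level fell by a factor of 54.3/7.76 ≈ 6.9974.
n = log₂(6.9974) ≈ 2.8068 half-lives, so t½ = 83.9/2.8068 ≈ 29.891 hours.

30 hours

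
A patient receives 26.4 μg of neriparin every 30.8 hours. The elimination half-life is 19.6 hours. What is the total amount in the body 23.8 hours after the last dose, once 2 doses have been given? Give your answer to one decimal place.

15.2 μg

The 2 doses were given 54.6, 23.8 hours ago.
Total = 26.4·(1/2)^(54.6/19.6) + 26.4·(1/2)^(23.8/19.6)
      = 3.8284 + 11.378 ≈ 15.206 μg.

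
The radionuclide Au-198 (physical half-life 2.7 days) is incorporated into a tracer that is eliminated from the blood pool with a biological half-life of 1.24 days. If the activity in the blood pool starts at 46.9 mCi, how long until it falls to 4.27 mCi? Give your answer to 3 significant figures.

1/t_eff = 1/t_phys + 1/t_biol = 1/2.7 + 1/1.24 = 1.1768 per day.
t_eff = 2.7 × 1.24 / (2.7 + 1.24) ≈ 0.84975 days.
n = log₂(46.9/4.27) ≈ 3.4573; t = 3.4573 × 0.84975 ≈ 2.9378 days.

2.94 days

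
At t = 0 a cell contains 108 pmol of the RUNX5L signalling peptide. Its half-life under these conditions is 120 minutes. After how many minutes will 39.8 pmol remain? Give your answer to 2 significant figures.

170 minutes

Fraction remaining = 39.8/108 ≈ 0.36852.
n = log₂(108/39.8) = ln(2.7136)/ln 2 ≈ 1.4402 half-lives.
t = n × t½ = 1.4402 × 120 ≈ 172.82 minutes.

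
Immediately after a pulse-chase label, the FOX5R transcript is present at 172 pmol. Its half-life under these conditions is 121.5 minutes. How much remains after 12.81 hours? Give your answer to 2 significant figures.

Convert the elapsed time: 12.81 hours = 768.6 minutes.
Number of half-lives: n = 768.6/121.5 ≈ 6.3259.
Remaining = 172 × (1/2)^6.3259 = 172 × 0.012465 ≈ 2.1441 pmol.

2.1 pmol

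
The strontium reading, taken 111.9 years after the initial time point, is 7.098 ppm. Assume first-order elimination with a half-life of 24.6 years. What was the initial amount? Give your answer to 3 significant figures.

166 ppm

Number of half-lives elapsed: n = 111.9/24.6 ≈ 4.5488.
A₀ = A × 2^n = 7.098 × 2^4.5488 = 7.098 × 23.406 ≈ 166.13 ppm.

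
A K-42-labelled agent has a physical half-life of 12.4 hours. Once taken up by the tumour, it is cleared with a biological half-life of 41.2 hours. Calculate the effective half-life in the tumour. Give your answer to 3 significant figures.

1/t_eff = 1/t_phys + 1/t_biol = 1/12.4 + 1/41.2 = 0.10492 per hour.
t_eff = 12.4 × 41.2 / (12.4 + 41.2) ≈ 9.5313 hours.

9.53 hours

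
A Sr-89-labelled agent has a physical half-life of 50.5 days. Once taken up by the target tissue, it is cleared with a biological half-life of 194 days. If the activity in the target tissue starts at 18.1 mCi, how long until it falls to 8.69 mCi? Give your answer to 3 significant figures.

1/t_eff = 1/t_phys + 1/t_biol = 1/50.5 + 1/194 = 0.024957 per day.
t_eff = 50.5 × 194 / (50.5 + 194) ≈ 40.07 days.
n = log₂(18.1/8.69) ≈ 1.0586; t = 1.0586 × 40.07 ≈ 42.416 days.

42.4 days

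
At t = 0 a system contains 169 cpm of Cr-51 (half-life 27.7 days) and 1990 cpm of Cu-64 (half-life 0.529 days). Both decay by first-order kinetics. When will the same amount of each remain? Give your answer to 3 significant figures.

1.92 days

Set 169·(1/2)^(t/27.7) = 1990·(1/2)^(t/0.529).
Taking log₂: log₂(169/1990) = t·(1/27.7 − 1/0.529).
log₂(0.084925) = -3.5577; 1/27.7 − 1/0.529 = -1.8543.
t = -3.5577 / -1.8543 ≈ 1.9187 days.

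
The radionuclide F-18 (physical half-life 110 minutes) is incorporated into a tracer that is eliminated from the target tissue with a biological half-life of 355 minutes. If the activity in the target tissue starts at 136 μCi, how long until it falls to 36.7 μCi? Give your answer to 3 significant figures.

1/t_eff = 1/t_phys + 1/t_biol = 1/110 + 1/355 = 0.011908 per minute.
t_eff = 110 × 355 / (110 + 355) ≈ 83.978 minutes.
n = log₂(136/36.7) ≈ 1.8898; t = 1.8898 × 83.978 ≈ 158.7 minutes.

159 minutes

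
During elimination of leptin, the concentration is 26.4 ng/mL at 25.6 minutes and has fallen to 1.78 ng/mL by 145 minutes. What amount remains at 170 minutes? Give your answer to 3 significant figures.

1.01 ng/mL

Over Δt = 145 − 25.6 = 119.4 minutes, the level fell by a factor of 26.4/1.78 ≈ 14.831.
n = log₂(14.831) ≈ 3.8906 half-lives, so t½ = 119.4/3.8906 ≈ 30.689 minutes.
From t = 145 to t = 170: 1.78 × (1/2)^((170−145)/30.689) ≈ 1.012 ng/mL.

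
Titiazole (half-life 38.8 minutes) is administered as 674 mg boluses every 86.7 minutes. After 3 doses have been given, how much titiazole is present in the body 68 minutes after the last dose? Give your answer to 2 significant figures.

250 mg

The 3 doses were given 241.4, 154.7, 68 minutes ago.
Total = 674·(1/2)^(241.4/38.8) + 674·(1/2)^(154.7/38.8) + 674·(1/2)^(68/38.8)
      = 9.0314 + 42.503 + 200.02 ≈ 251.56 mg.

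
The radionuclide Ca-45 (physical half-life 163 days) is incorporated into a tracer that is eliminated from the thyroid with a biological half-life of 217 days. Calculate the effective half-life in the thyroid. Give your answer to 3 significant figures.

1/t_eff = 1/t_phys + 1/t_biol = 1/163 + 1/217 = 0.010743 per day.
t_eff = 163 × 217 / (163 + 217) ≈ 93.082 days.

93.1 days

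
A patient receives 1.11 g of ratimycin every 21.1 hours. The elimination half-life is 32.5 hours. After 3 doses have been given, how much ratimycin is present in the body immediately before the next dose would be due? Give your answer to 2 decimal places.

1.45 g

The 3 doses were given 63.3, 42.2, 21.1 hours ago.
Total = 1.11·(1/2)^(63.3/32.5) + 1.11·(1/2)^(42.2/32.5) + 1.11·(1/2)^(21.1/32.5)
      = 0.28775 + 0.45128 + 0.70776 ≈ 1.4468 g.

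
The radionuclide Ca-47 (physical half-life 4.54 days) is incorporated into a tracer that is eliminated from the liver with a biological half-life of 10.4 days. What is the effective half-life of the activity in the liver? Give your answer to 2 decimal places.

3.16 days

1/t_eff = 1/t_phys + 1/t_biol = 1/4.54 + 1/10.4 = 0.31642 per day.
t_eff = 4.54 × 10.4 / (4.54 + 10.4) ≈ 3.1604 days.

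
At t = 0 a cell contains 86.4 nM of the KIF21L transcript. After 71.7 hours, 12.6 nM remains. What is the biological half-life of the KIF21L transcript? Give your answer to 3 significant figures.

A/A₀ = 12.6/86.4 ≈ 0.14583.
n = log₂(6.8571) ≈ 2.7776 half-lives elapsed in 71.7 hours.
t½ = 71.7/2.7776 ≈ 25.814 hours.

25.8 hours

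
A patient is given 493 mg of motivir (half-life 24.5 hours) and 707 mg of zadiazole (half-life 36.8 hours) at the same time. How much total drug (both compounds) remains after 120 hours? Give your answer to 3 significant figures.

90.3 mg

motivir: 493 × (1/2)^(120/24.5) = 493 × (1/2)^4.898 ≈ 16.535 mg.
zadiazole: 707 × (1/2)^(120/36.8) = 707 × (1/2)^3.2609 ≈ 73.756 mg.
Total = 16.535 + 73.756 ≈ 90.292 mg.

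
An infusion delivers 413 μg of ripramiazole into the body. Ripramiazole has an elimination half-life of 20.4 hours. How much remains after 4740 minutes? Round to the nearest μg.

Convert the elapsed time: 4740 minutes = 79 hours.
Number of half-lives: n = 79/20.4 ≈ 3.8725.
Remaining = 413 × (1/2)^3.8725 = 413 × 0.068273 ≈ 28.197 μg.

28 μg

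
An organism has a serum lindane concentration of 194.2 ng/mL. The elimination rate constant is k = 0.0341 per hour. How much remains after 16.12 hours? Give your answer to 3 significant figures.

112 ng/mL

t½ = ln 2 / k = 0.69315 / 0.0341 ≈ 20.327 hours.
Number of half-lives: n = 16.12/20.327 ≈ 0.79304.
Remaining = 194.2 × (1/2)^0.79304 = 194.2 × 0.57713 ≈ 112.08 ng/mL.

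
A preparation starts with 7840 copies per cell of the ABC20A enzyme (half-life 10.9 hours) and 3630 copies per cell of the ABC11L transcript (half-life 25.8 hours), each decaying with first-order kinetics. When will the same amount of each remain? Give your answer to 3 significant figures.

21.0 hours

Set 7840·(1/2)^(t/10.9) = 3630·(1/2)^(t/25.8).
Taking log₂: log₂(7840/3630) = t·(1/10.9 − 1/25.8).
log₂(2.1598) = 1.1109; 1/10.9 − 1/25.8 = 0.052983.
t = 1.1109 / 0.052983 ≈ 20.967 hours.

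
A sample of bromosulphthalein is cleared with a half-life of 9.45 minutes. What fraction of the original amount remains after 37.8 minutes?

0.0625

n = 37.8/9.45 ≈ 4 half-lives.
Fraction remaining = (1/2)^4 ≈ 0.0625.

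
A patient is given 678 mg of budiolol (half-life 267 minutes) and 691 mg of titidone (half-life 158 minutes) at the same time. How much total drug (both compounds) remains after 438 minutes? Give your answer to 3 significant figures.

319 mg

budiolol: 678 × (1/2)^(438/267) = 678 × (1/2)^1.6404 ≈ 217.47 mg.
titidone: 691 × (1/2)^(438/158) = 691 × (1/2)^2.7722 ≈ 101.15 mg.
Total = 217.47 + 101.15 ≈ 318.63 mg.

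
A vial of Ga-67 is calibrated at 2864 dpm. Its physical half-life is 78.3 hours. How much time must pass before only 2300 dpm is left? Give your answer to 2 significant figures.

Fraction remaining = 2300/2864 ≈ 0.80307.
n = log₂(2864/2300) = ln(1.2452)/ln 2 ≈ 0.3164 half-lives.
t = n × t½ = 0.3164 × 78.3 ≈ 24.774 hours.

25 hours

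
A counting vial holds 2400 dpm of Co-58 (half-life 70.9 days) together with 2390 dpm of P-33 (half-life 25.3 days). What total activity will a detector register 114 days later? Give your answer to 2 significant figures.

Co-58: 2400 × (1/2)^(114/70.9) = 2400 × (1/2)^1.6079 ≈ 787.38 dpm.
P-33: 2390 × (1/2)^(114/25.3) = 2390 × (1/2)^4.5059 ≈ 105.19 dpm.
Total = 787.38 + 105.19 ≈ 892.57 dpm.

890 dpm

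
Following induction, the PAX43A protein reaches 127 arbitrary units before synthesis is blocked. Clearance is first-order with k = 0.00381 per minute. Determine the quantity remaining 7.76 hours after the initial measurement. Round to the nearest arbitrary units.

22 arbitrary units

t½ = ln 2 / k = 0.69315 / 0.00381 ≈ 181.93 minutes.
Convert the elapsed time: 7.76 hours = 465.6 minutes.
Number of half-lives: n = 465.6/181.93 ≈ 2.5592.
Remaining = 127 × (1/2)^2.5592 = 127 × 0.16966 ≈ 21.547 arbitrary units.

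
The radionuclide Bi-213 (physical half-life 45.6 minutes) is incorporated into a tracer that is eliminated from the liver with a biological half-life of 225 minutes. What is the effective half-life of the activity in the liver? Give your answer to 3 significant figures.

1/t_eff = 1/t_phys + 1/t_biol = 1/45.6 + 1/225 = 0.026374 per minute.
t_eff = 45.6 × 225 / (45.6 + 225) ≈ 37.916 minutes.

37.9 minutes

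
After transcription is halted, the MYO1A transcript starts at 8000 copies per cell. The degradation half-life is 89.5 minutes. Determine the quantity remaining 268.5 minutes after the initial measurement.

1000 copies per cell

Elapsed time is 3 half-lives (268.5/89.5).
Each half-life halves the amount: 8000 × (1/2)^3 = 8000/8 = 1000 copies per cell.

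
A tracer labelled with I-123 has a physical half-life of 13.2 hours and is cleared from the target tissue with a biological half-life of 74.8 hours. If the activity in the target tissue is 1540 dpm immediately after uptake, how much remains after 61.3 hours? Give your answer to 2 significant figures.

35 dpm

1/t_eff = 1/t_phys + 1/t_biol = 1/13.2 + 1/74.8 = 0.089127 per hour.
t_eff = 13.2 × 74.8 / (13.2 + 74.8) ≈ 11.22 hours.
Remaining = 1540 × (1/2)^(61.3/11.22) = 1540 × (1/2)^5.4635 ≈ 34.902 dpm.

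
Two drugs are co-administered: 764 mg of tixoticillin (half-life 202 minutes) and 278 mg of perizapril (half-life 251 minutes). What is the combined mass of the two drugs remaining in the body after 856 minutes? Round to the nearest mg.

67 mg

tixoticillin: 764 × (1/2)^(856/202) = 764 × (1/2)^4.2376 ≈ 40.499 mg.
perizapril: 278 × (1/2)^(856/251) = 278 × (1/2)^3.4104 ≈ 26.147 mg.
Total = 40.499 + 26.147 ≈ 66.646 mg.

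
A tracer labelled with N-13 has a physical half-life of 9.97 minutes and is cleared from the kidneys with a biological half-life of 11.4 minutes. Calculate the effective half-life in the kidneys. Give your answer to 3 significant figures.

1/t_eff = 1/t_phys + 1/t_biol = 1/9.97 + 1/11.4 = 0.18802 per minute.
t_eff = 9.97 × 11.4 / (9.97 + 11.4) ≈ 5.3186 minutes.

5.32 minutes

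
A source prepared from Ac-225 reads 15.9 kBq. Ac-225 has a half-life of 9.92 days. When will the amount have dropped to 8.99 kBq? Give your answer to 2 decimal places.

8.16 days

Fraction remaining = 8.99/15.9 ≈ 0.56541.
n = log₂(15.9/8.99) = ln(1.7686)/ln 2 ≈ 0.82263 half-lives.
t = n × t½ = 0.82263 × 9.92 ≈ 8.1605 days.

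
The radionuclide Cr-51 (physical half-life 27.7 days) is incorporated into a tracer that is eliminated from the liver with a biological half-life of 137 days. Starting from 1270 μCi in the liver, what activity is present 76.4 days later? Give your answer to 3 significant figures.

1/t_eff = 1/t_phys + 1/t_biol = 1/27.7 + 1/137 = 0.0434 per day.
t_eff = 27.7 × 137 / (27.7 + 137) ≈ 23.041 days.
Remaining = 1270 × (1/2)^(76.4/23.041) = 1270 × (1/2)^3.3158 ≈ 127.54 μCi.

128 μCi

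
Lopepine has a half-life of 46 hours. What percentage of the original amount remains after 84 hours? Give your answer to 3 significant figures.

28.2%

n = 84/46 ≈ 1.8261 half-lives.
Fraction remaining = (1/2)^1.8261 ≈ 0.28203, i.e. 28.203%.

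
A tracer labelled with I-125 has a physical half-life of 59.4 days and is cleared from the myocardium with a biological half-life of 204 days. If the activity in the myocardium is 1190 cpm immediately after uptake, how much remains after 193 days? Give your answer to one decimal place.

65.0 cpm

1/t_eff = 1/t_phys + 1/t_biol = 1/59.4 + 1/204 = 0.021737 per day.
t_eff = 59.4 × 204 / (59.4 + 204) ≈ 46.005 days.
Remaining = 1190 × (1/2)^(193/46.005) = 1190 × (1/2)^4.1952 ≈ 64.961 cpm.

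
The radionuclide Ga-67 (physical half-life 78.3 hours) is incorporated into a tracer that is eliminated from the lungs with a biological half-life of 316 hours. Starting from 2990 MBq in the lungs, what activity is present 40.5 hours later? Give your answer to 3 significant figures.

1/t_eff = 1/t_phys + 1/t_biol = 1/78.3 + 1/316 = 0.015936 per hour.
t_eff = 78.3 × 316 / (78.3 + 316) ≈ 62.751 hours.
Remaining = 2990 × (1/2)^(40.5/62.751) = 2990 × (1/2)^0.64541 ≈ 1911.5 MBq.

1910 MBq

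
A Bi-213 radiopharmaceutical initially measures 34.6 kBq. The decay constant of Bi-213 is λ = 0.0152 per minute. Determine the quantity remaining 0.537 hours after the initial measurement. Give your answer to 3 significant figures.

t½ = ln 2 / λ = 0.69315 / 0.0152 ≈ 45.602 minutes.
Convert the elapsed time: 0.537 hours = 32.22 minutes.
Number of half-lives: n = 32.22/45.602 ≈ 0.70655.
Remaining = 34.6 × (1/2)^0.70655 = 34.6 × 0.61278 ≈ 21.202 kBq.

21.2 kBq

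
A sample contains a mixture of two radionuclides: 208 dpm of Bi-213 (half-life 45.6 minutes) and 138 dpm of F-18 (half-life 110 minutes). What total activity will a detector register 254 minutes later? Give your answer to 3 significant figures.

Bi-213: 208 × (1/2)^(254/45.6) = 208 × (1/2)^5.5702 ≈ 4.378 dpm.
F-18: 138 × (1/2)^(254/110) = 138 × (1/2)^2.3091 ≈ 27.847 dpm.
Total = 4.378 + 27.847 ≈ 32.225 dpm.

32.2 dpm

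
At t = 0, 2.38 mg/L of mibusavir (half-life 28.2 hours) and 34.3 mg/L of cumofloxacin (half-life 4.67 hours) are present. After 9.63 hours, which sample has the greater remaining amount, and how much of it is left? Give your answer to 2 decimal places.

mibusavir: 2.38 × (1/2)^0.34149 ≈ 1.8784 mg/L.
cumofloxacin: 34.3 × (1/2)^2.0621 ≈ 8.2137 mg/L.
Cumofloxacin has more remaining, at ≈ 8.2137 mg/L.

cumofloxacin, 8.21 mg/L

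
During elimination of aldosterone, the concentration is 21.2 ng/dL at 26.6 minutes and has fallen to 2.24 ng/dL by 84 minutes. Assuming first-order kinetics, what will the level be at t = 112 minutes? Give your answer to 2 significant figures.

0.75 ng/dL

Over Δt = 84 − 26.6 = 57.4 minutes, the level fell by a factor of 21.2/2.24 ≈ 9.4643.
n = log₂(9.4643) ≈ 3.2425 half-lives, so t½ = 57.4/3.2425 ≈ 17.702 minutes.
From t = 84 to t = 112: 2.24 × (1/2)^((112−84)/17.702) ≈ 0.74835 ng/dL.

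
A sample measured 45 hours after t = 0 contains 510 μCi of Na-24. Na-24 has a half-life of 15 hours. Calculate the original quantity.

4080 μCi

Number of half-lives elapsed: n = 45/15 ≈ 3.
A₀ = A × 2^n = 510 × 2^3 = 510 × 8 ≈ 4080 μCi.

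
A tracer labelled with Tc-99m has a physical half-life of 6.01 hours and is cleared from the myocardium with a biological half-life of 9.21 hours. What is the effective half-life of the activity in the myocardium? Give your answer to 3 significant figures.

3.64 hours

1/t_eff = 1/t_phys + 1/t_biol = 1/6.01 + 1/9.21 = 0.27497 per hour.
t_eff = 6.01 × 9.21 / (6.01 + 9.21) ≈ 3.6368 hours.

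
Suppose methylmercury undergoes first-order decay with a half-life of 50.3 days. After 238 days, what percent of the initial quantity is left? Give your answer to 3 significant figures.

n = 238/50.3 ≈ 4.7316 half-lives.
Fraction remaining = (1/2)^4.7316 ≈ 0.037639, i.e. 3.7639%.

3.76%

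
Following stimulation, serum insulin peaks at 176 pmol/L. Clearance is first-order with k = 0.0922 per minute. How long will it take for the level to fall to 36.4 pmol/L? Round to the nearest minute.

17 minutes

t½ = ln 2 / k = 0.69315 / 0.0922 ≈ 7.5179 minutes.
Fraction remaining = 36.4/176 ≈ 0.20682.
n = log₂(176/36.4) = ln(4.8352)/ln 2 ≈ 2.2736 half-lives.
t = n × t½ = 2.2736 × 7.5179 ≈ 17.092 minutes.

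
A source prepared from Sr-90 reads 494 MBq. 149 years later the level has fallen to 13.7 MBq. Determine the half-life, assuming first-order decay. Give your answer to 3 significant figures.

A/A₀ = 13.7/494 ≈ 0.027733.
n = log₂(36.058) ≈ 5.1723 half-lives elapsed in 149 years.
t½ = 149/5.1723 ≈ 28.808 years.

28.8 years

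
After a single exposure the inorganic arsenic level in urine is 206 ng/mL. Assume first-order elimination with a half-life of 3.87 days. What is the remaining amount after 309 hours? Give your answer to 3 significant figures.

Convert the elapsed time: 309 hours = 12.875 days.
Number of half-lives: n = 12.875/3.87 ≈ 3.3269.
Remaining = 206 × (1/2)^3.3269 = 206 × 0.099658 ≈ 20.53 ng/mL.

20.5 ng/mL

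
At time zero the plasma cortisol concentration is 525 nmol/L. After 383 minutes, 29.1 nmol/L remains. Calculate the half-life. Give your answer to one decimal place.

A/A₀ = 29.1/525 ≈ 0.055429.
n = log₂(18.041) ≈ 4.1732 half-lives elapsed in 383 minutes.
t½ = 383/4.1732 ≈ 91.776 minutes.

91.8 minutes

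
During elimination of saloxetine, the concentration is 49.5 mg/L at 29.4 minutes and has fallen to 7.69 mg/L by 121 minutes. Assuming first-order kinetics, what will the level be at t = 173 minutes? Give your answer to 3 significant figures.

2.67 mg/L

Over Δt = 121 − 29.4 = 91.6 minutes, the level fell by a factor of 49.5/7.69 ≈ 6.4369.
n = log₂(6.4369) ≈ 2.6864 half-lives, so t½ = 91.6/2.6864 ≈ 34.098 minutes.
From t = 121 to t = 173: 7.69 × (1/2)^((173−121)/34.098) ≈ 2.6721 mg/L.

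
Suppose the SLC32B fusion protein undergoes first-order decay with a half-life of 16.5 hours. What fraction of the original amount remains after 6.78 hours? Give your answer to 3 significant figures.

0.752

n = 6.78/16.5 ≈ 0.41091 half-lives.
Fraction remaining = (1/2)^0.41091 ≈ 0.75215.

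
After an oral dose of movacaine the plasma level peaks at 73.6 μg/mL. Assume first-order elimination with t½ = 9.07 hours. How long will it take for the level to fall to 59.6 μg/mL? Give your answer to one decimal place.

Fraction remaining = 59.6/73.6 ≈ 0.80978.
n = log₂(73.6/59.6) = ln(1.2349)/ln 2 ≈ 0.30439 half-lives.
t = n × t½ = 0.30439 × 9.07 ≈ 2.7608 hours.

2.8 hours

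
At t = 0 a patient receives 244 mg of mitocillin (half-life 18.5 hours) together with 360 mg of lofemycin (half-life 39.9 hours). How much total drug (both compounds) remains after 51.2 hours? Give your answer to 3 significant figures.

mitocillin: 244 × (1/2)^(51.2/18.5) = 244 × (1/2)^2.7676 ≈ 35.832 mg.
lofemycin: 360 × (1/2)^(51.2/39.9) = 360 × (1/2)^1.2832 ≈ 147.92 mg.
Total = 35.832 + 147.92 ≈ 183.75 mg.

184 mg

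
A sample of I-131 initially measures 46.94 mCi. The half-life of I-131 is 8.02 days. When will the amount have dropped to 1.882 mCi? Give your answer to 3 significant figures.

Fraction remaining = 1.882/46.94 ≈ 0.040094.
n = log₂(46.94/1.882) = ln(24.942)/ln 2 ≈ 4.6405 half-lives.
t = n × t½ = 4.6405 × 8.02 ≈ 37.217 days.

37.2 days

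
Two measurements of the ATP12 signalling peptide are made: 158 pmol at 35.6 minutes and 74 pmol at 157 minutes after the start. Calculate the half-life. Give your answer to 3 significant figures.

Over Δt = 157 − 35.6 = 121.4 minutes, the level fell by a factor of 158/74 ≈ 2.1351.
n = log₂(2.1351) ≈ 1.0943 half-lives, so t½ = 121.4/1.0943 ≈ 110.94 minutes.

111 minutes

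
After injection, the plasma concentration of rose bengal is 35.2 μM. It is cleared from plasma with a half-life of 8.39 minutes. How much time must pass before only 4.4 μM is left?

25.17 minutes

4.4/35.2 = 1/8, so 3 half-lives have elapsed.
t = 3 × 8.39 = 25.17 minutes.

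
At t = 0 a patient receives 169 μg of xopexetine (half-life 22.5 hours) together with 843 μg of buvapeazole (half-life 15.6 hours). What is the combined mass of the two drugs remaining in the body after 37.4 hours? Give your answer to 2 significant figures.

210 μg

xopexetine: 169 × (1/2)^(37.4/22.5) = 169 × (1/2)^1.6622 ≈ 53.396 μg.
buvapeazole: 843 × (1/2)^(37.4/15.6) = 843 × (1/2)^2.3974 ≈ 160 μg.
Total = 53.396 + 160 ≈ 213.4 μg.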